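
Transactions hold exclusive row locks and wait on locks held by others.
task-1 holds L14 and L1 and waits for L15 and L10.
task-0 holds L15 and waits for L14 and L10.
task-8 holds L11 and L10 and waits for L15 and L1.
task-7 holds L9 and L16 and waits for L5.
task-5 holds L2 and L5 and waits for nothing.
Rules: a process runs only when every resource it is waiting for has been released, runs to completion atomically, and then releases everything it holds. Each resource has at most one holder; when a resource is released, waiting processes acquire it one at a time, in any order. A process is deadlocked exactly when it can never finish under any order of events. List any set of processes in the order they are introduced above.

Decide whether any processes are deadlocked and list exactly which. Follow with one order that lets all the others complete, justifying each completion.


The deadlocked set is task-1, task-0 and task-8.
Key observation: along task-1 -> task-0 -> task-1, each member waits on what the next one holds — a deadlock; task-8 is caught in further circular waits.
A valid finishing order for the others: task-5, task-7.
Walking it through:
  run task-5 (it waits on nothing); releases L2 and L5
  run task-7 (all its waits — L5 — are resolved); releases L9 and L16


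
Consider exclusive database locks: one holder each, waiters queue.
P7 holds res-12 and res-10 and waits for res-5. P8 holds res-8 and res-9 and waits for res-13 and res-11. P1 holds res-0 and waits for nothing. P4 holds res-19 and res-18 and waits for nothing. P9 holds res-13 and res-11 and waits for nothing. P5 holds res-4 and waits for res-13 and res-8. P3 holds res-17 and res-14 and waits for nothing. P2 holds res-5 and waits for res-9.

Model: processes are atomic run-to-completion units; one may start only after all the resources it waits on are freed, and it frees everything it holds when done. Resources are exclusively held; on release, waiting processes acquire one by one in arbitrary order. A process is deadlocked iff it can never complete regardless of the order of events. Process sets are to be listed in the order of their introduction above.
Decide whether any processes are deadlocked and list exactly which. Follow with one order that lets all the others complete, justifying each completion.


No process is deadlocked.
Key observation: no waiting chain loops back on itself — every chain ends at a process that waits on nothing, so everyone eventually runs.
A valid finishing order for the others: P3, P9, P8, P2, P7, P5, P1, P4.
Step-by-step check:
  run P3 (it waits on nothing); releases res-17 and res-14
  run P9 (it waits on nothing); releases res-13 and res-11
  run P8 (all its waits — res-13 and res-11 — are resolved); releases res-8 and res-9
  run P2 (all its waits — res-9 — are resolved); releases res-5
  run P7 (all its waits — res-5 — are resolved); releases res-12 and res-10
  run P5 (all its waits — res-13 and res-8 — are resolved); releases res-4
  run P1 (it waits on nothing); releases res-0
  run P4 (it waits on nothing); releases res-19 and res-18


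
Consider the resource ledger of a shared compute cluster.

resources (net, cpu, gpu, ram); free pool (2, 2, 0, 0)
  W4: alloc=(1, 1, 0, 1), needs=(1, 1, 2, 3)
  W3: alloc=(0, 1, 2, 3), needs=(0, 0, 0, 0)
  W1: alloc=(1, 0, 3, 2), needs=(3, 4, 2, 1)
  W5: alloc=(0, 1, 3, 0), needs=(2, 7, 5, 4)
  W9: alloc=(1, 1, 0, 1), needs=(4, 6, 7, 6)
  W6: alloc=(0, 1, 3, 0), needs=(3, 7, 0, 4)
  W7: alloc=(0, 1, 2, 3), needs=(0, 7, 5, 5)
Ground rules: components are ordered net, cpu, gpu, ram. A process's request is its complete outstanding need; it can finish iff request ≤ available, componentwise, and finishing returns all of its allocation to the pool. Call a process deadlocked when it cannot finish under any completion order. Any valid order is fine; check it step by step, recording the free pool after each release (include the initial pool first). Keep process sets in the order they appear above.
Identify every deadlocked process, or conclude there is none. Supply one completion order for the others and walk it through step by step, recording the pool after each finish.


Deadlocked set: W5, W9, W6 and W7.
Key observation: cpu is the bottleneck — with W3, W4, W1 done the pool holds (4, 4, 5, 6), short of every remaining need.
The rest can finish in the order W3, W4, W1. Walking it through:
  pool = (2, 2, 0, 0)
  W3 needs (0, 0, 0, 0) <= (2, 2, 0, 0) -> finishes; pool += (0, 1, 2, 3) = (2, 3, 2, 3)
  W4 needs (1, 1, 2, 3) <= (2, 3, 2, 3) -> finishes; pool += (1, 1, 0, 1) = (3, 4, 2, 4)
  W1 needs (3, 4, 2, 1) <= (3, 4, 2, 4) -> finishes; pool += (1, 0, 3, 2) = (4, 4, 5, 6)
The stuck group stays short no matter what:
  blocked: W5 wants (2, 7, 5, 4), pool (4, 4, 5, 6) — not enough cpu
  blocked: W9 wants (4, 6, 7, 6), pool (4, 4, 5, 6) — not enough cpu and gpu
  blocked: W6 wants (3, 7, 0, 4), pool (4, 4, 5, 6) — not enough cpu
  blocked: W7 wants (0, 7, 5, 5), pool (4, 4, 5, 6) — not enough cpu


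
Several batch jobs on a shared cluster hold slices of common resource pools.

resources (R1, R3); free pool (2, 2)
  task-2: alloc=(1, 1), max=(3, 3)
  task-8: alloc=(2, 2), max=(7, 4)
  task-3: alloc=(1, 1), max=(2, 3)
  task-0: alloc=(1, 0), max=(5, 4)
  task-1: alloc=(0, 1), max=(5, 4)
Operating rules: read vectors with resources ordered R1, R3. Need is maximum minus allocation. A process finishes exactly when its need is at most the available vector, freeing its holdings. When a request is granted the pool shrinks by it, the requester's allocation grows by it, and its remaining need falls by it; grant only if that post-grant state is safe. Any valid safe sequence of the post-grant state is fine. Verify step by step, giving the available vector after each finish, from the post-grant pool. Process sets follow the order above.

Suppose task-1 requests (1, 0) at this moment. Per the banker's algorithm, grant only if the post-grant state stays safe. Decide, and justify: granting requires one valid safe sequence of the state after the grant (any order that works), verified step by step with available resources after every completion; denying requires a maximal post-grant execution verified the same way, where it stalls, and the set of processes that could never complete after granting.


DENY. Granting would leave the state unsafe.
Key observation: task-3, task-2 can finish, but then (3, 4) is all there is, and the blocked group's R1 demands exceed it.
After a pretend grant, a maximal execution: task-3, task-2 — then nothing else fits. Verifying each step:
  pool = (1, 2)
  task-3: need (1, 2) fits (1, 2); releases (1, 1), pool now (2, 3)
  task-2: need (2, 2) fits (2, 3); releases (1, 1), pool now (3, 4)
  task-8 cannot run: need (5, 2) vs free (3, 4) (insufficient R1)
  task-0 cannot run: need (4, 4) vs free (3, 4) (insufficient R1)
  task-1 cannot run: need (4, 3) vs free (3, 4) (insufficient R1)
Processes that could never finish after the grant: task-8, task-0 and task-1.


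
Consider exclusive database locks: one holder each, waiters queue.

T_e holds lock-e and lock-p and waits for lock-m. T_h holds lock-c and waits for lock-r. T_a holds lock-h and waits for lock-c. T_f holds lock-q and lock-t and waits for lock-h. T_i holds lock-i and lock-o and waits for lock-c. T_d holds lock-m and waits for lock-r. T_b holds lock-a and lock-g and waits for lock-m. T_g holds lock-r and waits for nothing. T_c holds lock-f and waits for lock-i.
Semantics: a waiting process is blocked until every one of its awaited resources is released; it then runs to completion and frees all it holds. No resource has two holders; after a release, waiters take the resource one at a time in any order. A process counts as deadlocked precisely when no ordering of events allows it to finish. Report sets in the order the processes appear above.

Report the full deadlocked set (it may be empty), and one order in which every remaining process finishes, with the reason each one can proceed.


No process is deadlocked.
Key observation: although several processes wait, no cycle exists — each chain bottoms out at a free runner.
One completion order for the rest: T_g, T_h, T_i, T_d, T_a, T_f, T_e, T_b, T_c.
Walking it through:
  T_g waits on nothing -> runs at once and releases lock-r
  T_h: everything it awaited (lock-r) is free; runs, freeing lock-c
  T_i: everything it awaited (lock-c) is free; runs, freeing lock-i and lock-o
  T_d: everything it awaited (lock-r) is free; runs, freeing lock-m
  T_a: everything it awaited (lock-c) is free; runs, freeing lock-h
  T_f: everything it awaited (lock-h) is free; runs, freeing lock-q and lock-t
  T_e: everything it awaited (lock-m) is free; runs, freeing lock-e and lock-p
  T_b: everything it awaited (lock-m) is free; runs, freeing lock-a and lock-g
  T_c: everything it awaited (lock-i) is free; runs, freeing lock-f


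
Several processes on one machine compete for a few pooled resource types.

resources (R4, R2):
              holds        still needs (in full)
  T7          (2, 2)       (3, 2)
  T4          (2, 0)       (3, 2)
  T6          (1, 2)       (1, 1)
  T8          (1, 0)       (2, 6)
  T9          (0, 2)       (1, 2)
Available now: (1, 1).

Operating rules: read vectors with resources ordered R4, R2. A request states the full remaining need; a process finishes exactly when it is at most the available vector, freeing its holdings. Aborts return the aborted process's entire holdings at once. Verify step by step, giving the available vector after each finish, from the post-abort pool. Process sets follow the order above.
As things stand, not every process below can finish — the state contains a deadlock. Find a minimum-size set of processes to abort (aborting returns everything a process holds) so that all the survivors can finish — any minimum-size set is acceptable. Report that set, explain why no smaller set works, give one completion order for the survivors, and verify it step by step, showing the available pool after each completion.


Abort T8.
Key observation: T4 could never have finished before the abort; with (1, 0) returned by T8, it fits at step 2.
Why nothing smaller works: aborting no one leaves the state deadlocked as given.
One survivor order: T6, T4, T7, T9. Verifying each step (post-abort pool first):
  pool = (2, 1)
  T6 needs (1, 1) <= (2, 1) -> finishes; pool += (1, 2) = (3, 3)
  T4 needs (3, 2) <= (3, 3) -> finishes; pool += (2, 0) = (5, 3)
  T7 needs (3, 2) <= (5, 3) -> finishes; pool += (2, 2) = (7, 5)
  T9 needs (1, 2) <= (7, 5) -> finishes; pool += (0, 2) = (7, 7)


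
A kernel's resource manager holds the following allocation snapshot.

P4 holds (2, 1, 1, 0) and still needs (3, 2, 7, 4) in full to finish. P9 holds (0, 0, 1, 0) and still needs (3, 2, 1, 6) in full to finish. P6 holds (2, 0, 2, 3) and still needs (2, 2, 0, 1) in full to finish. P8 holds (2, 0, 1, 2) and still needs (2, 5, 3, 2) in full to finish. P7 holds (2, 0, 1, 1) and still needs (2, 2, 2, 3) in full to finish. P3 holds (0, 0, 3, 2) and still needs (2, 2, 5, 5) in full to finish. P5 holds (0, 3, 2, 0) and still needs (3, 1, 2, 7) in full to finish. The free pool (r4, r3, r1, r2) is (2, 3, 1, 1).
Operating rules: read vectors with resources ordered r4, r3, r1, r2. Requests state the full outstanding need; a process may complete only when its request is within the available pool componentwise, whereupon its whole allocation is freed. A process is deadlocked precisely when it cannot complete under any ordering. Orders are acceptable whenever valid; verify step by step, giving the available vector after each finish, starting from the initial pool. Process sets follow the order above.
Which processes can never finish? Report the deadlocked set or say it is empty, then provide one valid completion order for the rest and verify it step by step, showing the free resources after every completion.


Deadlocked set: P4, P9, P8, P3 and P5.
Key observation: after P6, P7 the pool peaks at (6, 3, 4, 5), and each blocked process is short somewhere: P4 on r1; P9 on r2; P8 on r3; P3 on r1; P5 on r2.
The rest can finish in the order P6, P7. Verifying each step:
  pool = (2, 3, 1, 1)
  P6 needs (2, 2, 0, 1) <= (2, 3, 1, 1) -> finishes; pool += (2, 0, 2, 3) = (4, 3, 3, 4)
  P7 needs (2, 2, 2, 3) <= (4, 3, 3, 4) -> finishes; pool += (2, 0, 1, 1) = (6, 3, 4, 5)
The stuck group stays short no matter what:
  P4 still needs (3, 2, 7, 4) but only (6, 3, 4, 5) is free — short on r1
  P9 still needs (3, 2, 1, 6) but only (6, 3, 4, 5) is free — short on r2
  P8 still needs (2, 5, 3, 2) but only (6, 3, 4, 5) is free — short on r3
  P3 still needs (2, 2, 5, 5) but only (6, 3, 4, 5) is free — short on r1
  P5 still needs (3, 1, 2, 7) but only (6, 3, 4, 5) is free — short on r2


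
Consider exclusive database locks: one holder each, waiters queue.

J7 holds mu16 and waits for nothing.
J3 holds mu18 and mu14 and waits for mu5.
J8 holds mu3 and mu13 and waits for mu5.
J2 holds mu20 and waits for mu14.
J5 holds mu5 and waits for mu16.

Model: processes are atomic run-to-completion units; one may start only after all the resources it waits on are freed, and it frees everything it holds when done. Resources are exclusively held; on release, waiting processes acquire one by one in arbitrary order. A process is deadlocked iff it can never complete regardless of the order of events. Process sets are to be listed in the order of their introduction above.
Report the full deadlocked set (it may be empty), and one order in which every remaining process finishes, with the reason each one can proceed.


Nothing here is deadlocked.
Key observation: the wait relation is loop-free; peeling off processes with no waits unwinds the whole state.
The rest can finish in the order J7, J5, J8, J3, J2.
Verifying each step:
  J7: no waits; runs immediately, freeing mu16
  J5: everything it awaited (mu16) is free; runs, freeing mu5
  J8: everything it awaited (mu5) is free; runs, freeing mu3 and mu13
  J3: everything it awaited (mu5) is free; runs, freeing mu18 and mu14
  J2: everything it awaited (mu14) is free; runs, freeing mu20


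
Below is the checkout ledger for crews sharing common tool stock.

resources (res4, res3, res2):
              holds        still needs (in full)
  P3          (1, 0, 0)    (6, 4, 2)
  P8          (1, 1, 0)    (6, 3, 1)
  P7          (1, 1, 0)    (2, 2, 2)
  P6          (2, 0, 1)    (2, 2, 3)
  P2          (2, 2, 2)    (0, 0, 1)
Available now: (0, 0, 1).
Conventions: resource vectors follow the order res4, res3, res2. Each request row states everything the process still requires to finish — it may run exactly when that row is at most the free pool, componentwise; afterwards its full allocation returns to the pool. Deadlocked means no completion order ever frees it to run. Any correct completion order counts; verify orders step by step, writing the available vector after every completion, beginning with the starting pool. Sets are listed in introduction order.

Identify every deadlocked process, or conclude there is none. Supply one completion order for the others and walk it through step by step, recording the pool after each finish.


Deadlocked: P3 and P8.
Key observation: once P2, P6, P7 finish, the pool peaks at (5, 3, 4) — and every remaining process still needs more res4 than that.
The rest can finish in the order P2, P6, P7. Walking it through:
  pool = (0, 0, 1)
  P2 needs (0, 0, 1) <= (0, 0, 1) -> finishes; pool += (2, 2, 2) = (2, 2, 3)
  P6 needs (2, 2, 3) <= (2, 2, 3) -> finishes; pool += (2, 0, 1) = (4, 2, 4)
  P7 needs (2, 2, 2) <= (4, 2, 4) -> finishes; pool += (1, 1, 0) = (5, 3, 4)
The stuck group stays short no matter what:
  P3 still needs (6, 4, 2) but only (5, 3, 4) is free — short on res4 and res3
  P8 still needs (6, 3, 1) but only (5, 3, 4) is free — short on res4


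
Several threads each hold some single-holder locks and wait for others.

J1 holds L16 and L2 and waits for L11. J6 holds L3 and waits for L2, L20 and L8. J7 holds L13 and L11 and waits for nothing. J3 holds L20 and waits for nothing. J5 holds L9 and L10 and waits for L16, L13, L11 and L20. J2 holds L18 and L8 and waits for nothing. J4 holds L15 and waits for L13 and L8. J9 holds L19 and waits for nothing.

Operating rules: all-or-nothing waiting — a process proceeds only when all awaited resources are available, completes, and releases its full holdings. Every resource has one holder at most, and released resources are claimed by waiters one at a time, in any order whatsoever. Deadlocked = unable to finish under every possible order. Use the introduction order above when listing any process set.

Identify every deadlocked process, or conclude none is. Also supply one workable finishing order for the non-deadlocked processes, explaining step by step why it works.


No process is deadlocked.
Key observation: the wait relation is loop-free; peeling off processes with no waits unwinds the whole state.
One completion order for the rest: J3, J7, J2, J1, J6, J4, J9, J5.
Check, step by step:
  J3: no waits; runs immediately, freeing L20
  J7: no waits; runs immediately, freeing L13 and L11
  J2: no waits; runs immediately, freeing L18 and L8
  run J1 (all its waits — L11 — are resolved); releases L16 and L2
  run J6 (all its waits — L2, L20 and L8 — are resolved); releases L3
  run J4 (all its waits — L13 and L8 — are resolved); releases L15
  J9: no waits; runs immediately, freeing L19
  run J5 (all its waits — L16, L13, L11 and L20 — are resolved); releases L9 and L10


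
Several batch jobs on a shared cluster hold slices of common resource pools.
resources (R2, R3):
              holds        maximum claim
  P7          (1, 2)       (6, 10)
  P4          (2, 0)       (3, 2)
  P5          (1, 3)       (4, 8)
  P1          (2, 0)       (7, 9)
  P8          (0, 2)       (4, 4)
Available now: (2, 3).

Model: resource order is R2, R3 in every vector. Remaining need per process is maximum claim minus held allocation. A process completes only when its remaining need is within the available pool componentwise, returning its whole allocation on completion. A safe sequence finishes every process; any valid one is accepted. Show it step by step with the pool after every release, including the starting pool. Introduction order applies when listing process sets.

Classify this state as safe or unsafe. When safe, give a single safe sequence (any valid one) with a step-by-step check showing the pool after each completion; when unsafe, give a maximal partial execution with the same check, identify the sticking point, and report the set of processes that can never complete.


SAFE. One safe sequence: P4, P8, P5, P7, P1.
Key observation: at P8 the run first touches a limit — (4, 2) against (4, 3), exact on a resource it actually requests.
Walking it through:
  pool = (2, 3)
  run P4 (needs (1, 2), free (2, 3)); after release of (2, 0) the pool is (4, 3)
  run P8 (needs (4, 2), free (4, 3)); after release of (0, 2) the pool is (4, 5)
  run P5 (needs (3, 5), free (4, 5)); after release of (1, 3) the pool is (5, 8)
  run P7 (needs (5, 8), free (5, 8)); after release of (1, 2) the pool is (6, 10)
  run P1 (needs (5, 9), free (6, 10)); after release of (2, 0) the pool is (8, 10)


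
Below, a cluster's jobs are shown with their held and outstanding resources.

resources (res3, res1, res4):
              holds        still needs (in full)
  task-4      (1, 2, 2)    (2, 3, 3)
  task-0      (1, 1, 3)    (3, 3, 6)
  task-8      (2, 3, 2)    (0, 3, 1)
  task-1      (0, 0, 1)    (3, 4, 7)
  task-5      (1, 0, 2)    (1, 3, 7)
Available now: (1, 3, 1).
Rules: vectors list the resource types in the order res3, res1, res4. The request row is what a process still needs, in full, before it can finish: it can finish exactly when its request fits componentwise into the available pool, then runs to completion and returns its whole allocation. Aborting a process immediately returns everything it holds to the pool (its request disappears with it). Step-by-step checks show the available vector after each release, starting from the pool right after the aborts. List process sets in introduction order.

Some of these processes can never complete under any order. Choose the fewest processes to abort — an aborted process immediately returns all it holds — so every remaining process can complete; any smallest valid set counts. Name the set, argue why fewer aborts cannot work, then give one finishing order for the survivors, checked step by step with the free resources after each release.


The answer: abort task-5.
Key observation: before aborting task-5, task-0 was permanently blocked — no order could ever run it; afterwards it completes at step 3.
Minimality: the empty abort set fails — the state is deadlocked as it stands.
Survivors finish in the order: task-4, task-8, task-0, task-1. Step-by-step check (pool after the aborts first):
  pool = (2, 3, 3)
  task-4 needs (2, 3, 3) <= (2, 3, 3) -> finishes; pool += (1, 2, 2) = (3, 5, 5)
  task-8 needs (0, 3, 1) <= (3, 5, 5) -> finishes; pool += (2, 3, 2) = (5, 8, 7)
  task-0 needs (3, 3, 6) <= (5, 8, 7) -> finishes; pool += (1, 1, 3) = (6, 9, 10)
  task-1 needs (3, 4, 7) <= (6, 9, 10) -> finishes; pool += (0, 0, 1) = (6, 9, 11)


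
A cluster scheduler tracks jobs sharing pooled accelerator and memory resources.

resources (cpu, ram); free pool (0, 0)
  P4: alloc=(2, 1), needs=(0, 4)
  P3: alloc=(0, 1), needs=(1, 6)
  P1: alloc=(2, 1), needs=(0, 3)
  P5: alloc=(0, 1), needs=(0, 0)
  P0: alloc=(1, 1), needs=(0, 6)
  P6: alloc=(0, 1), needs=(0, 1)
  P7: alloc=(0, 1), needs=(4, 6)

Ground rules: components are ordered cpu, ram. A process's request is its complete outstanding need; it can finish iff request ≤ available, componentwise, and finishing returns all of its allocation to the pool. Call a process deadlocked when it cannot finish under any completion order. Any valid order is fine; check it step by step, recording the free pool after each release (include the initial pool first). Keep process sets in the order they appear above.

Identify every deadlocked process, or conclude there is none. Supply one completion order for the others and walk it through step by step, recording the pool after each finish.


The deadlocked set is P4, P3, P1, P0 and P7.
Key observation: no order helps: past P5, P6, the free pool tops out at (0, 2), below what each blocked process needs in ram.
A valid finishing order for the others: P5, P6. Walking it through:
  pool = (0, 0)
  P5 needs (0, 0) <= (0, 0) -> finishes; pool += (0, 1) = (0, 1)
  P6 needs (0, 1) <= (0, 1) -> finishes; pool += (0, 1) = (0, 2)
The blocked processes can never fit:
  P4 cannot run: need (0, 4) vs free (0, 2) (insufficient ram)
  P3 cannot run: need (1, 6) vs free (0, 2) (insufficient cpu and ram)
  P1 cannot run: need (0, 3) vs free (0, 2) (insufficient ram)
  P0 cannot run: need (0, 6) vs free (0, 2) (insufficient ram)
  P7 cannot run: need (4, 6) vs free (0, 2) (insufficient cpu and ram)


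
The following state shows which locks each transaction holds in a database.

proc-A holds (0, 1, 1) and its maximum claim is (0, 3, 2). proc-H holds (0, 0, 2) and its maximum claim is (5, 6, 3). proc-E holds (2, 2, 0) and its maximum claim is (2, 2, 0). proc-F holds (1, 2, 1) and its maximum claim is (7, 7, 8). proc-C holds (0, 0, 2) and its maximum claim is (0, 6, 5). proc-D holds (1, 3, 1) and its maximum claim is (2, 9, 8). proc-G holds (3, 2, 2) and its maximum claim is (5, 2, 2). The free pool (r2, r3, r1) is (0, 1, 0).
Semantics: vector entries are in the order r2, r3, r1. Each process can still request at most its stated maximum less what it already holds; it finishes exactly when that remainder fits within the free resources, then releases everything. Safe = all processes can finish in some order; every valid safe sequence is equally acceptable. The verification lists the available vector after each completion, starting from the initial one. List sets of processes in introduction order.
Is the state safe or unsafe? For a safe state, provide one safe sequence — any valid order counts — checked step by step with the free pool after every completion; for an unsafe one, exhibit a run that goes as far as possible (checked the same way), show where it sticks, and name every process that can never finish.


SAFE. One safe sequence: proc-E, proc-G, proc-A, proc-C, proc-H, proc-D, proc-F.
Key observation: reading the order forward, proc-G is the first process whose need (2, 0, 0) meets the free pool (2, 3, 0) exactly on a resource it requests.
Step-by-step check:
  pool = (0, 1, 0)
  proc-E: need (0, 0, 0) fits (0, 1, 0); releases (2, 2, 0), pool now (2, 3, 0)
  proc-G: need (2, 0, 0) fits (2, 3, 0); releases (3, 2, 2), pool now (5, 5, 2)
  proc-A: need (0, 2, 1) fits (5, 5, 2); releases (0, 1, 1), pool now (5, 6, 3)
  proc-C: need (0, 6, 3) fits (5, 6, 3); releases (0, 0, 2), pool now (5, 6, 5)
  proc-H: need (5, 6, 1) fits (5, 6, 5); releases (0, 0, 2), pool now (5, 6, 7)
  proc-D: need (1, 6, 7) fits (5, 6, 7); releases (1, 3, 1), pool now (6, 9, 8)
  proc-F: need (6, 5, 7) fits (6, 9, 8); releases (1, 2, 1), pool now (7, 11, 9)


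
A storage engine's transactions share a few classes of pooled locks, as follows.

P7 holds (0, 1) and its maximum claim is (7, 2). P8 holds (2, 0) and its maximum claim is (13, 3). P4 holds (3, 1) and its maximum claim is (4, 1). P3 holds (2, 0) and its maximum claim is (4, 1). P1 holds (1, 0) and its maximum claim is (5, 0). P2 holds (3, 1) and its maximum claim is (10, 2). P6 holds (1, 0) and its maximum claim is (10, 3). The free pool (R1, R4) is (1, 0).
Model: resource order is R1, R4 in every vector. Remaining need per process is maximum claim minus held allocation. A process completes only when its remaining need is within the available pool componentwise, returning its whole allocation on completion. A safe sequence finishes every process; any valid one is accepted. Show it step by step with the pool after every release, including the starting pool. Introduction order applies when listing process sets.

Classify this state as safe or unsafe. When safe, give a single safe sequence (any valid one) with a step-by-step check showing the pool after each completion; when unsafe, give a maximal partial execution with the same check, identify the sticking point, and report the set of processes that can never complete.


SAFE — a valid safe sequence is P4, P1, P3, P7, P2, P6, P8.
Key observation: the first exact fit in this order is P4 — it needs (1, 0) with (1, 0) free, meeting a requested resource to the last unit.
Verifying each step:
  pool = (1, 0)
  P4 needs (1, 0) <= (1, 0) -> finishes; pool += (3, 1) = (4, 1)
  P1 needs (4, 0) <= (4, 1) -> finishes; pool += (1, 0) = (5, 1)
  P3 needs (2, 1) <= (5, 1) -> finishes; pool += (2, 0) = (7, 1)
  P7 needs (7, 1) <= (7, 1) -> finishes; pool += (0, 1) = (7, 2)
  P2 needs (7, 1) <= (7, 2) -> finishes; pool += (3, 1) = (10, 3)
  P6 needs (9, 3) <= (10, 3) -> finishes; pool += (1, 0) = (11, 3)
  P8 needs (11, 3) <= (11, 3) -> finishes; pool += (2, 0) = (13, 3)


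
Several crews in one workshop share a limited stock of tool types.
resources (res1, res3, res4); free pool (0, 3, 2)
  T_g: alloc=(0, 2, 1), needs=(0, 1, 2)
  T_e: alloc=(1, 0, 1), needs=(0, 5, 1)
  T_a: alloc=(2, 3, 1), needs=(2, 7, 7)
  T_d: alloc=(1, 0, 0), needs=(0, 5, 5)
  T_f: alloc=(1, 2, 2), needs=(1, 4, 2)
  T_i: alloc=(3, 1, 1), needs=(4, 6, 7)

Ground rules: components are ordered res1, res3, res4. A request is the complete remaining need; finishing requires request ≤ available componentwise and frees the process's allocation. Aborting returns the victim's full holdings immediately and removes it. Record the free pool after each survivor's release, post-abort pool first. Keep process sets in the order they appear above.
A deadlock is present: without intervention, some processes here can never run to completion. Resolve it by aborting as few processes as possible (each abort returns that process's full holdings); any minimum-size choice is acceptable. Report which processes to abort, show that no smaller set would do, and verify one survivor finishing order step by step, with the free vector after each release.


The answer: abort T_i.
Key observation: aborting T_i returns (3, 1, 1), and T_a — hopeless before — runs at step 5 with the returned capacity in the pool.
Minimality: the empty abort set fails — the state is deadlocked as it stands.
Survivors finish in the order: T_f, T_g, T_e, T_d, T_a. Step-by-step check (pool after the aborts first):
  pool = (3, 4, 3)
  run T_f (needs (1, 4, 2), free (3, 4, 3)); after release of (1, 2, 2) the pool is (4, 6, 5)
  run T_g (needs (0, 1, 2), free (4, 6, 5)); after release of (0, 2, 1) the pool is (4, 8, 6)
  run T_e (needs (0, 5, 1), free (4, 8, 6)); after release of (1, 0, 1) the pool is (5, 8, 7)
  run T_d (needs (0, 5, 5), free (5, 8, 7)); after release of (1, 0, 0) the pool is (6, 8, 7)
  run T_a (needs (2, 7, 7), free (6, 8, 7)); after release of (2, 3, 1) the pool is (8, 11, 8)


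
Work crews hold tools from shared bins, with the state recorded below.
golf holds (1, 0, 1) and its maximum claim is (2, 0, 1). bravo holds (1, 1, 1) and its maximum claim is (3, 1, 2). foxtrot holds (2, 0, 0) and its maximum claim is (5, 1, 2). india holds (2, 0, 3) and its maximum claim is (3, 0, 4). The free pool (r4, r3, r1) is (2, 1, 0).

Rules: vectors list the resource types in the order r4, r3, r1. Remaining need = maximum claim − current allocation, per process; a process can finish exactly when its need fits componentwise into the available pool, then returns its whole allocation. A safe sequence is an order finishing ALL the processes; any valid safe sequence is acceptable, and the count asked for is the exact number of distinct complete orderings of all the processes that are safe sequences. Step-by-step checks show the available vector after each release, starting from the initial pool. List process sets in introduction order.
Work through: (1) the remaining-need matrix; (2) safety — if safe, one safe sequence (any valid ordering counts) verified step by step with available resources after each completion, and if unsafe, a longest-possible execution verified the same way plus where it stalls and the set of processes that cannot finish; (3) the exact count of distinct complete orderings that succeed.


(1) Remaining need (order r4, r3, r1):
  golf: (1, 0, 0)
  bravo: (2, 0, 1)
  foxtrot: (3, 1, 2)
  india: (1, 0, 1)
(2) The state is SAFE; one workable sequence: golf, india, bravo, foxtrot.
Key observation: at india the run first touches a limit — (1, 0, 1) against (3, 1, 1), exact on a resource it actually requests.
Check, step by step:
  pool = (2, 1, 0)
  golf needs (1, 0, 0) <= (2, 1, 0) -> finishes; pool += (1, 0, 1) = (3, 1, 1)
  india needs (1, 0, 1) <= (3, 1, 1) -> finishes; pool += (2, 0, 3) = (5, 1, 4)
  bravo needs (2, 0, 1) <= (5, 1, 4) -> finishes; pool += (1, 1, 1) = (6, 2, 5)
  foxtrot needs (3, 1, 2) <= (6, 2, 5) -> finishes; pool += (2, 0, 0) = (8, 2, 5)
(3) Exactly 4 of the possible complete orderings are safe sequences.


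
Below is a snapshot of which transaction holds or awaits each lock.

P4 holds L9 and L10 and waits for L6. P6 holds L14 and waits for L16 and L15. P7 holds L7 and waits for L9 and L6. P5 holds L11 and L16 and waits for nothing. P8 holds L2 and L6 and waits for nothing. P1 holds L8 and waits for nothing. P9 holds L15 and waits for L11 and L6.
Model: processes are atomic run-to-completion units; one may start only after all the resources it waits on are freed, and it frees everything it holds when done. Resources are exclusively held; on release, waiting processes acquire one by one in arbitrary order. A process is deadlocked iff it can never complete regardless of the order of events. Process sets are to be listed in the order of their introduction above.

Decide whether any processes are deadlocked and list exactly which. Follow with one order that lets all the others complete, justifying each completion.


The deadlocked set is empty.
Key observation: although several processes wait, no cycle exists — each chain bottoms out at a free runner.
One completion order for the rest: P8, P5, P1, P9, P4, P7, P6.
Walking it through:
  run P8 (it waits on nothing); releases L2 and L6
  run P5 (it waits on nothing); releases L11 and L16
  run P1 (it waits on nothing); releases L8
  P9 waits on L11 and L6 — all released -> runs and releases L15
  P4 waits on L6 — all released -> runs and releases L9 and L10
  P7 waits on L9 and L6 — all released -> runs and releases L7
  P6 waits on L16 and L15 — all released -> runs and releases L14


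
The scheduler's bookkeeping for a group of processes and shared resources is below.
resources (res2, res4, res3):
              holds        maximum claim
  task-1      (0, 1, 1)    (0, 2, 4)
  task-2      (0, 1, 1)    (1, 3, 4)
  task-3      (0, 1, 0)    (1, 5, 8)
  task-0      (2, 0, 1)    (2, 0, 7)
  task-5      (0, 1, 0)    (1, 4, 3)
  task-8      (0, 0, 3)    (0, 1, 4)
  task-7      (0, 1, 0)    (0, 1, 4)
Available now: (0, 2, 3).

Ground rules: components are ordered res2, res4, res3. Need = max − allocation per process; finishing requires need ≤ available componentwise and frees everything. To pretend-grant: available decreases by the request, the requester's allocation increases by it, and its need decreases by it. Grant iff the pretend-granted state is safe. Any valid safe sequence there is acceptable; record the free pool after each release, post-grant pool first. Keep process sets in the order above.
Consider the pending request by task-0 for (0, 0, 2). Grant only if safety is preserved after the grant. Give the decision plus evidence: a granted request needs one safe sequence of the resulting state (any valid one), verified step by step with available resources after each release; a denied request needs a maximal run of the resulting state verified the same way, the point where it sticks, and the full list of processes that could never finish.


GRANT: granting preserves safety; a valid post-grant sequence is task-8, task-1, task-7, task-0, task-2, task-3, task-5.
Key observation: after the grant the pool drops to (0, 2, 1), which still lets task-8 finish first and unwind the rest.
Verifying the post-grant state step by step:
  pool = (0, 2, 1)
  task-8 needs (0, 1, 1) <= (0, 2, 1) -> finishes; pool += (0, 0, 3) = (0, 2, 4)
  task-1 needs (0, 1, 3) <= (0, 2, 4) -> finishes; pool += (0, 1, 1) = (0, 3, 5)
  task-7 needs (0, 0, 4) <= (0, 3, 5) -> finishes; pool += (0, 1, 0) = (0, 4, 5)
  task-0 needs (0, 0, 4) <= (0, 4, 5) -> finishes; pool += (2, 0, 3) = (2, 4, 8)
  task-2 needs (1, 2, 3) <= (2, 4, 8) -> finishes; pool += (0, 1, 1) = (2, 5, 9)
  task-3 needs (1, 4, 8) <= (2, 5, 9) -> finishes; pool += (0, 1, 0) = (2, 6, 9)
  task-5 needs (1, 3, 3) <= (2, 6, 9) -> finishes; pool += (0, 1, 0) = (2, 7, 9)


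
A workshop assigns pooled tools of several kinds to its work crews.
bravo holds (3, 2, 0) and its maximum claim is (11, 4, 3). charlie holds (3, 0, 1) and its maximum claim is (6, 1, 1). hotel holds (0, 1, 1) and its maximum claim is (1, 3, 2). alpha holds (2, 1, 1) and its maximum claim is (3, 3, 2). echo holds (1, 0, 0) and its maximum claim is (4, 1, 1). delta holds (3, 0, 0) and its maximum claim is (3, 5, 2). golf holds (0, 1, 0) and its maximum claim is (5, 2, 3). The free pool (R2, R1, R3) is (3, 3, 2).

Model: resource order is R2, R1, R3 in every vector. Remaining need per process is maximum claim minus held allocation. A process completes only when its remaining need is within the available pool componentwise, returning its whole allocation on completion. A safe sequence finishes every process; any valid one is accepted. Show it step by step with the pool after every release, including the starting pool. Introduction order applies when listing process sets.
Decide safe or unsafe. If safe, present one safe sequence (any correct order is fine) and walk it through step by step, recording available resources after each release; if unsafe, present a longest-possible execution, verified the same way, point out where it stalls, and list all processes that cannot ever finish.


SAFE. One safe sequence: echo, hotel, alpha, delta, charlie, bravo, golf.
Key observation: echo marks the first exact bind of the order: its need (3, 1, 1) fits the free (3, 3, 2) with zero slack on a requested resource.
Verifying each step:
  pool = (3, 3, 2)
  run echo (needs (3, 1, 1), free (3, 3, 2)); after release of (1, 0, 0) the pool is (4, 3, 2)
  run hotel (needs (1, 2, 1), free (4, 3, 2)); after release of (0, 1, 1) the pool is (4, 4, 3)
  run alpha (needs (1, 2, 1), free (4, 4, 3)); after release of (2, 1, 1) the pool is (6, 5, 4)
  run delta (needs (0, 5, 2), free (6, 5, 4)); after release of (3, 0, 0) the pool is (9, 5, 4)
  run charlie (needs (3, 1, 0), free (9, 5, 4)); after release of (3, 0, 1) the pool is (12, 5, 5)
  run bravo (needs (8, 2, 3), free (12, 5, 5)); after release of (3, 2, 0) the pool is (15, 7, 5)
  run golf (needs (5, 1, 3), free (15, 7, 5)); after release of (0, 1, 0) the pool is (15, 8, 5)


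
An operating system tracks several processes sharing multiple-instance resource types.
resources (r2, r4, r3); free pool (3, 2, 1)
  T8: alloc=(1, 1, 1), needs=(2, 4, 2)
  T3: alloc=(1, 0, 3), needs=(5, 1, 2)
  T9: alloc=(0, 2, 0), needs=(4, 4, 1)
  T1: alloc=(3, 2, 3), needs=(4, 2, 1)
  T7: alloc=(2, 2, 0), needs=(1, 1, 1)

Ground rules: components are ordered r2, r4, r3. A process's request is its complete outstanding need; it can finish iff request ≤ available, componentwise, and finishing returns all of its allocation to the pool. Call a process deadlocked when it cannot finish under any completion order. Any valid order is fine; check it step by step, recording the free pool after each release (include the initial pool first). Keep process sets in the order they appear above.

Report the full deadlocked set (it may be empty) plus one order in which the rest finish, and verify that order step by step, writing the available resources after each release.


The deadlocked set is empty.
Key observation: T7 leads a chain of completions in which each release enables another process.
A valid finishing order for the others: T7, T9, T1, T8, T3. Verifying each step:
  pool = (3, 2, 1)
  T7: need (1, 1, 1) fits (3, 2, 1); releases (2, 2, 0), pool now (5, 4, 1)
  T9: need (4, 4, 1) fits (5, 4, 1); releases (0, 2, 0), pool now (5, 6, 1)
  T1: need (4, 2, 1) fits (5, 6, 1); releases (3, 2, 3), pool now (8, 8, 4)
  T8: need (2, 4, 2) fits (8, 8, 4); releases (1, 1, 1), pool now (9, 9, 5)
  T3: need (5, 1, 2) fits (9, 9, 5); releases (1, 0, 3), pool now (10, 9, 8)


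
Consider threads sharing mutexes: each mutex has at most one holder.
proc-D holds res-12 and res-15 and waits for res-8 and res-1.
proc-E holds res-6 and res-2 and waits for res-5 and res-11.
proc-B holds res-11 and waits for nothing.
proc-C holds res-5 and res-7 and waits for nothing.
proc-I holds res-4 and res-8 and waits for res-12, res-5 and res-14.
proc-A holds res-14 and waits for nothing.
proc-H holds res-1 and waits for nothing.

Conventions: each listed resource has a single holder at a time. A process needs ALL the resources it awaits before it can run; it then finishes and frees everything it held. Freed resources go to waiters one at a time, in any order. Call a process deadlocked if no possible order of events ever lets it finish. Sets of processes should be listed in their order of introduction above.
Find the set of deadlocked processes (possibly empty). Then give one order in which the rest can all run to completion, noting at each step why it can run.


Deadlocked: proc-D and proc-I.
Key observation: the loop proc-D -> proc-I -> proc-D blocks itself forever; no other process is dragged down with it.
A valid finishing order for the others: proc-A, proc-H, proc-B, proc-C, proc-E.
Check, step by step:
  run proc-A (it waits on nothing); releases res-14
  run proc-H (it waits on nothing); releases res-1
  run proc-B (it waits on nothing); releases res-11
  run proc-C (it waits on nothing); releases res-5 and res-7
  proc-E waits on res-5 and res-11 — all released -> runs and releases res-6 and res-2


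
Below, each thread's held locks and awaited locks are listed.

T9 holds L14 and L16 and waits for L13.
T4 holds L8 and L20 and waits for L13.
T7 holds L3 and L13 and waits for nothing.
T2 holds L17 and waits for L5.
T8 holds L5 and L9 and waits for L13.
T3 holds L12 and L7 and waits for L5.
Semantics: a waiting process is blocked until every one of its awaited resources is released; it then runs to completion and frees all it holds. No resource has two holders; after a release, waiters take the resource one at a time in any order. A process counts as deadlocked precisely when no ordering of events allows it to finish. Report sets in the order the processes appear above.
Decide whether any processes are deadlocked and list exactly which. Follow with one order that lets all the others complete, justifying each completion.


Nothing here is deadlocked.
Key observation: all waits point, directly or indirectly, at processes that can finish, so nothing is permanently blocked.
The rest can finish in the order T7, T8, T2, T9, T3, T4.
Walking it through:
  T7 waits on nothing -> runs at once and releases L3 and L13
  run T8 (all its waits — L13 — are resolved); releases L5 and L9
  run T2 (all its waits — L5 — are resolved); releases L17
  run T9 (all its waits — L13 — are resolved); releases L14 and L16
  run T3 (all its waits — L5 — are resolved); releases L12 and L7
  run T4 (all its waits — L13 — are resolved); releases L8 and L20
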